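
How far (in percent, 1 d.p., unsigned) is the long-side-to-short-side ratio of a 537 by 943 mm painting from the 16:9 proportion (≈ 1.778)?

Ratio = 943 / 537 ≈ 1.7561.
Ideal 16:9 ≈ 1.7778. |1.7561 − 1.7778| / 1.7778 ≈ 1.22% → 1.2%.

1.2%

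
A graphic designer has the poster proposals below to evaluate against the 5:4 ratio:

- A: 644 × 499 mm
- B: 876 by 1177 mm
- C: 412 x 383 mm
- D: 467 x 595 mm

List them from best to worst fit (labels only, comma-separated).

A: 644/499 ≈ 1.291 → |1.291 − 1.250| = 0.041
B: 1177/876 ≈ 1.344 → |1.344 − 1.250| = 0.094
C: 412/383 ≈ 1.076 → |1.076 − 1.250| = 0.174
D: 595/467 ≈ 1.274 → |1.274 − 1.250| = 0.024

D, A, B, C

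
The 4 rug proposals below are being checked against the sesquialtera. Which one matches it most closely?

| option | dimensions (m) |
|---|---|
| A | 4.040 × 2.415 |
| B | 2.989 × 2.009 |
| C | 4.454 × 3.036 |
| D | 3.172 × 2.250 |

B

Ratios (long/short): A ≈ 1.673; B ≈ 1.488; C ≈ 1.467; D ≈ 1.410.
3:2 ≈ 1.500; option B is nearest (Δ 0.012).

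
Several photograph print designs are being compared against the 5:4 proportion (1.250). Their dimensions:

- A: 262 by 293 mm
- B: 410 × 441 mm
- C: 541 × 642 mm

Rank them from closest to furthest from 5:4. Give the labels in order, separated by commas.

C, A, B

A: 293/262 ≈ 1.118 → |1.118 − 1.250| = 0.132
B: 441/410 ≈ 1.076 → |1.076 − 1.250| = 0.174
C: 642/541 ≈ 1.187 → |1.187 − 1.250| = 0.063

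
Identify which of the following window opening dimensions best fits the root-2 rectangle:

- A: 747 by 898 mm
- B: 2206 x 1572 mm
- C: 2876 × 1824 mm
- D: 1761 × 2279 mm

Target root-2 ≈ 1.414.
A: 1.202 (Δ0.212)  B: 1.403 (Δ0.011)  C: 1.577 (Δ0.163)  D: 1.294 (Δ0.120)

B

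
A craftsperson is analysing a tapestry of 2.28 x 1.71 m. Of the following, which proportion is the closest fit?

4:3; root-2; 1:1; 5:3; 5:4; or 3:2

Ratio = 2.28 / 1.71 ≈ 1.333.
Distances: 4:3 1.333 (Δ 0.000); root-2 1.414 (Δ 0.081); 1:1 1.000 (Δ 0.333); 5:3 1.667 (Δ 0.334); 5:4 1.250 (Δ 0.083); 3:2 1.500 (Δ 0.167).

4:3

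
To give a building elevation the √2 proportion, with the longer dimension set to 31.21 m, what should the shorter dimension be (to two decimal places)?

22.07 m

root-2 ≈ 1.41421.
Shorter side = 31.21 ÷ 1.41421 ≈ 22.0689 → 22.07 m.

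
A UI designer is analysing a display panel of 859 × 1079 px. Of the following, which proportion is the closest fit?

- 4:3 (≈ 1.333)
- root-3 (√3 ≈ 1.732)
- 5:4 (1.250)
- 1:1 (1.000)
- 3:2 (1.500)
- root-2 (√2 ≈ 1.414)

Ratio = 1079 / 859 ≈ 1.256.
Distances: 4:3 1.333 (Δ 0.077); root-3 1.732 (Δ 0.476); 5:4 1.250 (Δ 0.006); 1:1 1.000 (Δ 0.256); 3:2 1.500 (Δ 0.244); root-2 1.414 (Δ 0.158).

5:4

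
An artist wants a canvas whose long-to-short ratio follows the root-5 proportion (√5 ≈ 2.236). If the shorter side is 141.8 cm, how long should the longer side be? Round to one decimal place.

root-5 ≈ 2.23607.
Longer side = 141.8 × 2.23607 ≈ 317.075 → 317.1 cm.

317.1 cm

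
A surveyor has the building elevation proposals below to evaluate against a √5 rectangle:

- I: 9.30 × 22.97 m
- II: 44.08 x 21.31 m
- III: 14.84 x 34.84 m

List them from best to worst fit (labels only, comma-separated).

III, II, I

I: 22.97/9.30 ≈ 2.470 → |2.470 − 2.236| = 0.234
II: 44.08/21.31 ≈ 2.069 → |2.069 − 2.236| = 0.167
III: 34.84/14.84 ≈ 2.348 → |2.348 − 2.236| = 0.112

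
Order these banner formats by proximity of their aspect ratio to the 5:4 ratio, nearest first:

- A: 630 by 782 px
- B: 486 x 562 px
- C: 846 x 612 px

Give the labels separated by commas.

Ratios: A = 782 / 630 ≈ 1.241; B = 562 / 486 ≈ 1.156; C = 846 / 612 ≈ 1.382.
|Δ from 1.250|: A 0.009; B 0.094; C 0.132.

A, B, C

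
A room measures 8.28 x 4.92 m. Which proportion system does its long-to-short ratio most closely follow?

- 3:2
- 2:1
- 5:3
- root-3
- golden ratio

5:3

Ratio = 8.28 / 4.92 ≈ 1.683.
Distances: 3:2 1.500 (Δ 0.183); 2:1 2.000 (Δ 0.317); 5:3 1.667 (Δ 0.016); root-3 1.732 (Δ 0.049); golden ratio 1.618 (Δ 0.065).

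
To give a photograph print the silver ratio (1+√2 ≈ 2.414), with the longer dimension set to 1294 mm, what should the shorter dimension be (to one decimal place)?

silver ratio ≈ 2.41421.
Shorter side = 1294 ÷ 2.41421 ≈ 535.993 → 536.0 mm.

536.0 mm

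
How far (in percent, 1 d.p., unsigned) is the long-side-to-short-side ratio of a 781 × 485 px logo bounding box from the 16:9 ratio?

Ratio = 781 / 485 ≈ 1.6103.
Ideal 16:9 ≈ 1.7778. |1.6103 − 1.7778| / 1.7778 ≈ 9.42% → 9.4%.

9.4%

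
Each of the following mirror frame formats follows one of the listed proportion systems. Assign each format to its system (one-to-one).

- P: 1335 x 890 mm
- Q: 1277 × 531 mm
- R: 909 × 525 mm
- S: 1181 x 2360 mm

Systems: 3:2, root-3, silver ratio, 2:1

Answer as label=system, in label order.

Ratios: P ≈ 1.500; Q ≈ 2.405; R ≈ 1.731; S ≈ 1.998.
Targets: 3:2 ≈ 1.500; root-3 ≈ 1.732; silver ratio ≈ 2.414; 2:1 ≈ 2.000.

P=3:2, Q=silver ratio, R=root-3, S=2:1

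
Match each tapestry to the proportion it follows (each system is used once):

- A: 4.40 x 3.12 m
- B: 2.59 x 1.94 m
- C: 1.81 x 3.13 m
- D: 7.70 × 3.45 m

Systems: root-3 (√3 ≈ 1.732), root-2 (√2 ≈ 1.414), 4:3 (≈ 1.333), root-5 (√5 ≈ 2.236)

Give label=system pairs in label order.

A=root-2, B=4:3, C=root-3, D=root-5

Ratios: A ≈ 1.410; B ≈ 1.335; C ≈ 1.729; D ≈ 2.232.
Targets: root-3 ≈ 1.732; root-2 ≈ 1.414; 4:3 ≈ 1.333; root-5 ≈ 2.236.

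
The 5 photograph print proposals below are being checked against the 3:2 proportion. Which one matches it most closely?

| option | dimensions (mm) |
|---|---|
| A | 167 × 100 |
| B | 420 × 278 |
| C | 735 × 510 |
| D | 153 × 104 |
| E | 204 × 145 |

B

Target 3:2 ≈ 1.500.
A: 1.670 (Δ0.170)  B: 1.511 (Δ0.011)  C: 1.441 (Δ0.059)  D: 1.471 (Δ0.029)  E: 1.407 (Δ0.093)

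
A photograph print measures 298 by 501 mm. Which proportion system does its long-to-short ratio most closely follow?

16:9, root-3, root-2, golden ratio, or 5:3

Ratio = 501 / 298 ≈ 1.681.
Distances: 16:9 1.778 (Δ 0.097); root-3 1.732 (Δ 0.051); root-2 1.414 (Δ 0.267); golden ratio 1.618 (Δ 0.063); 5:3 1.667 (Δ 0.014).

5:3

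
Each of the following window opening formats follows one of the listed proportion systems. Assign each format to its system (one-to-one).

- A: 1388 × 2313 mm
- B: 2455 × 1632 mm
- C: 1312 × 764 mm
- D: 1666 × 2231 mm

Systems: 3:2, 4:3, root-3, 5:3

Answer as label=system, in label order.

A=5:3, B=3:2, C=root-3, D=4:3

A = 2313/1388 ≈ 1.666 → 5:3 (1.667)
B = 2455/1632 ≈ 1.504 → 3:2 (1.500)
C = 1312/764 ≈ 1.717 → root-3 (1.732)
D = 2231/1666 ≈ 1.339 → 4:3 (1.333)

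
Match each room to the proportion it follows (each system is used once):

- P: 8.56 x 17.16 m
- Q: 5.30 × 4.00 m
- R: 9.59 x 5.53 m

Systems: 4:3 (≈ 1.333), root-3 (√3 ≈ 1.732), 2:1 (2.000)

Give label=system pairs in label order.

Ratios: P ≈ 2.005; Q ≈ 1.325; R ≈ 1.734.
Targets: 4:3 ≈ 1.333; root-3 ≈ 1.732; 2:1 ≈ 2.000.

P=2:1, Q=4:3, R=root-3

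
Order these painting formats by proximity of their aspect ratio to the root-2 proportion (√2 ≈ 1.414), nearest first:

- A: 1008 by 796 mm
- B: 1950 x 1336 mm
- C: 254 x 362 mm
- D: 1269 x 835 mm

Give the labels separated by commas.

Ratios: A = 1008 / 796 ≈ 1.266; B = 1950 / 1336 ≈ 1.460; C = 362 / 254 ≈ 1.425; D = 1269 / 835 ≈ 1.520.
|Δ from 1.414|: A 0.148; B 0.046; C 0.011; D 0.106.

C, B, D, A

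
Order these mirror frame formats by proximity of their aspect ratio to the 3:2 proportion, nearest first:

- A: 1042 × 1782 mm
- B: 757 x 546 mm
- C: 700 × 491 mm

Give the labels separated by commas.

A: 1782/1042 ≈ 1.710 → |1.710 − 1.500| = 0.210
B: 757/546 ≈ 1.386 → |1.386 − 1.500| = 0.114
C: 700/491 ≈ 1.426 → |1.426 − 1.500| = 0.074

C, B, A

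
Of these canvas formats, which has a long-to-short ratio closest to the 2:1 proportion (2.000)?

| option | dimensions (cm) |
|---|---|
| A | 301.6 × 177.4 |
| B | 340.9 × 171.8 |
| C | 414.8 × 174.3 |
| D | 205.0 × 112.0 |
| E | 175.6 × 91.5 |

B

Target 2:1 ≈ 2.000.
A: 1.700 (Δ0.300)  B: 1.984 (Δ0.016)  C: 2.380 (Δ0.380)  D: 1.830 (Δ0.170)  E: 1.919 (Δ0.081)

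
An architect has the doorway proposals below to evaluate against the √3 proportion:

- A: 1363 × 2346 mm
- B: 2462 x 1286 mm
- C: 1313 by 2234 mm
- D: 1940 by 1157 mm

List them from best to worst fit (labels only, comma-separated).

A, C, D, B

A: 2346/1363 ≈ 1.721 → |1.721 − 1.732| = 0.011
B: 2462/1286 ≈ 1.914 → |1.914 − 1.732| = 0.182
C: 2234/1313 ≈ 1.701 → |1.701 − 1.732| = 0.031
D: 1940/1157 ≈ 1.677 → |1.677 − 1.732| = 0.055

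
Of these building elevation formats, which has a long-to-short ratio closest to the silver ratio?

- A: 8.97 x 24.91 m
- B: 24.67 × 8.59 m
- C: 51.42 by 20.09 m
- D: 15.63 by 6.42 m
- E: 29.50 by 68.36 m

D

Target silver ratio ≈ 2.414.
A: 2.777 (Δ0.363)  B: 2.872 (Δ0.458)  C: 2.559 (Δ0.145)  D: 2.435 (Δ0.021)  E: 2.317 (Δ0.097)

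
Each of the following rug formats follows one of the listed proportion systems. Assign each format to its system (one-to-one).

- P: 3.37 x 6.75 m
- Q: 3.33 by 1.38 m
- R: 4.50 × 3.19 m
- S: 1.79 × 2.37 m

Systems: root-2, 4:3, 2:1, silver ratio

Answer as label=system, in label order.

P=2:1, Q=silver ratio, R=root-2, S=4:3

P = 6.75/3.37 ≈ 2.003 → 2:1 (2.000)
Q = 3.33/1.38 ≈ 2.413 → silver ratio (2.414)
R = 4.50/3.19 ≈ 1.411 → root-2 (1.414)
S = 2.37/1.79 ≈ 1.324 → 4:3 (1.333)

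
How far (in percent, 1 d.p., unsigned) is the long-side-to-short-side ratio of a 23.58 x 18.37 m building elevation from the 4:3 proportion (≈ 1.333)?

Ratio = 23.58 / 18.37 ≈ 1.2836.
Ideal 4:3 ≈ 1.3333. |1.2836 − 1.3333| / 1.3333 ≈ 3.73% → 3.7%.

3.7%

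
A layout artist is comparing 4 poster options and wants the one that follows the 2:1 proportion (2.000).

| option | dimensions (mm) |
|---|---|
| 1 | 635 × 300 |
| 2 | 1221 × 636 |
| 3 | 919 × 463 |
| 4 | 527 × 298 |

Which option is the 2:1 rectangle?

Ratios (long/short): 1 ≈ 2.117; 2 ≈ 1.920; 3 ≈ 1.985; 4 ≈ 1.768.
2:1 ≈ 2.000; option 3 is nearest (Δ 0.015).

3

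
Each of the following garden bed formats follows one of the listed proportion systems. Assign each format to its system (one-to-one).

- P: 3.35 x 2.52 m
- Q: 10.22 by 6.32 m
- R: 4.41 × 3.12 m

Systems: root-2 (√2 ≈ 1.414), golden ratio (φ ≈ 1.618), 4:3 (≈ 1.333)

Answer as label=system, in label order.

P=4:3, Q=golden ratio, R=root-2

Ratios: P ≈ 1.329; Q ≈ 1.617; R ≈ 1.413.
Targets: root-2 ≈ 1.414; golden ratio ≈ 1.618; 4:3 ≈ 1.333.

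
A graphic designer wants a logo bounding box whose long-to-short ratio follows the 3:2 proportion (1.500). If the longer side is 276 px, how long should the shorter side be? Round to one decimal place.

3:2 = 1.50000.
Shorter side = 276 ÷ 1.50000 ≈ 184.000 → 184.0 px.

184.0 px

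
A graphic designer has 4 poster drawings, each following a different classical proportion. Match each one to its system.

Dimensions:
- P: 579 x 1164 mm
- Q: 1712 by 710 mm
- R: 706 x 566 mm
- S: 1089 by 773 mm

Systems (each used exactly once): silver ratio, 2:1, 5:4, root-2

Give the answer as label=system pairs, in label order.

P=2:1, Q=silver ratio, R=5:4, S=root-2

Ratios: P ≈ 2.010; Q ≈ 2.411; R ≈ 1.247; S ≈ 1.409.
Targets: silver ratio ≈ 2.414; 2:1 ≈ 2.000; 5:4 ≈ 1.250; root-2 ≈ 1.414.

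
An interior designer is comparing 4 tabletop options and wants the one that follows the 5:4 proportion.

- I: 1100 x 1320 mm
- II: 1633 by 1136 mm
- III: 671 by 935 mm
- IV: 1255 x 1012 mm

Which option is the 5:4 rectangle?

IV

Ratios (long/short): I ≈ 1.200; II ≈ 1.438; III ≈ 1.393; IV ≈ 1.240.
5:4 ≈ 1.250; option IV is nearest (Δ 0.010).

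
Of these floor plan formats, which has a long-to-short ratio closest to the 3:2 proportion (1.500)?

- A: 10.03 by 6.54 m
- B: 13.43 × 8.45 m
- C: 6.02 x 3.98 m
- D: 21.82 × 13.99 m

Target 3:2 ≈ 1.500.
A: 1.534 (Δ0.034)  B: 1.589 (Δ0.089)  C: 1.513 (Δ0.013)  D: 1.560 (Δ0.060)

C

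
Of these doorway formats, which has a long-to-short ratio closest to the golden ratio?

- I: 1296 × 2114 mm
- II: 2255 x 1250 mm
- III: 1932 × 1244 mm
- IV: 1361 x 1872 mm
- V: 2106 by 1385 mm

I

Ratios (long/short): I ≈ 1.631; II ≈ 1.804; III ≈ 1.553; IV ≈ 1.375; V ≈ 1.521.
golden ratio ≈ 1.618; option I is nearest (Δ 0.013).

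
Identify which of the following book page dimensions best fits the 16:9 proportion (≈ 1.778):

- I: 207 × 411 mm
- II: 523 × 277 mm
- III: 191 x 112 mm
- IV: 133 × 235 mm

Target 16:9 ≈ 1.778.
I: 1.986 (Δ0.208)  II: 1.888 (Δ0.110)  III: 1.705 (Δ0.073)  IV: 1.767 (Δ0.011)

IV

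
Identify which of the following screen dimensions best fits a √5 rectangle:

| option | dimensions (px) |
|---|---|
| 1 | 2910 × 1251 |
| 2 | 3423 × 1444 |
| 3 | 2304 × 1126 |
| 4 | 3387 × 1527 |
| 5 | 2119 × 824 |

4

Target root-5 ≈ 2.236.
1: 2.326 (Δ0.090)  2: 2.370 (Δ0.134)  3: 2.046 (Δ0.190)  4: 2.218 (Δ0.018)  5: 2.572 (Δ0.336)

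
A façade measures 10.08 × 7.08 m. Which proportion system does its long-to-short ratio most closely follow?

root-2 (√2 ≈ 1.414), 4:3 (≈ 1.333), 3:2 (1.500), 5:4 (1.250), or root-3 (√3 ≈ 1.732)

Ratio = 10.08 / 7.08 ≈ 1.424.
Distances: root-2 1.414 (Δ 0.010); 4:3 1.333 (Δ 0.091); 3:2 1.500 (Δ 0.076); 5:4 1.250 (Δ 0.174); root-3 1.732 (Δ 0.308).

root-2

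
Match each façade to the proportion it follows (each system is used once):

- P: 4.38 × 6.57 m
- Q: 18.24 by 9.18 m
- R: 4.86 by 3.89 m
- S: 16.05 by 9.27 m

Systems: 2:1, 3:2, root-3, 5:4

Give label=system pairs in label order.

Ratios: P ≈ 1.500; Q ≈ 1.987; R ≈ 1.249; S ≈ 1.731.
Targets: 2:1 ≈ 2.000; 3:2 ≈ 1.500; root-3 ≈ 1.732; 5:4 ≈ 1.250.

P=3:2, Q=2:1, R=5:4, S=root-3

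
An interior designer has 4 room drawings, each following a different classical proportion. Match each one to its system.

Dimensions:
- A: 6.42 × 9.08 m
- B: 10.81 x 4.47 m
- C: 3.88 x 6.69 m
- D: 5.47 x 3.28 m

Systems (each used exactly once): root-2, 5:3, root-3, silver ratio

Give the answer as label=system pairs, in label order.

Ratios: A ≈ 1.414; B ≈ 2.418; C ≈ 1.724; D ≈ 1.668.
Targets: root-2 ≈ 1.414; 5:3 ≈ 1.667; root-3 ≈ 1.732; silver ratio ≈ 2.414.

A=root-2, B=silver ratio, C=root-3, D=5:3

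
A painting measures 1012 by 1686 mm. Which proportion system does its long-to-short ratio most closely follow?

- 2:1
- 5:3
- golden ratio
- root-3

5:3

1686/1012 ≈ 1.666. Nearest candidates are 5:3 (1.667, off by 0.001) and golden ratio (1.618, off by 0.048).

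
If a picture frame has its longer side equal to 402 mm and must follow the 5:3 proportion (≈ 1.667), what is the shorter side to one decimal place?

241.2 mm

5:3 ≈ 1.66667.
Shorter side = 402 ÷ 1.66667 ≈ 241.200 → 241.2 mm.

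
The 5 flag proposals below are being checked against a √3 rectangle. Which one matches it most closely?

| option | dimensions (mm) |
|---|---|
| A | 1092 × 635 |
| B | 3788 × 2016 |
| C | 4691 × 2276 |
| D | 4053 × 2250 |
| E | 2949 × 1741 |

Target root-3 ≈ 1.732.
A: 1.720 (Δ0.012)  B: 1.879 (Δ0.147)  C: 2.061 (Δ0.329)  D: 1.801 (Δ0.069)  E: 1.694 (Δ0.038)

A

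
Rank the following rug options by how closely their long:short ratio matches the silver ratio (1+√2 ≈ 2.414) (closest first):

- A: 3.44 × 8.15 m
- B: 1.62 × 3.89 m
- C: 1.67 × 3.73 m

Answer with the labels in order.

B, A, C

Ratios: A = 8.15 / 3.44 ≈ 2.369; B = 3.89 / 1.62 ≈ 2.401; C = 3.73 / 1.67 ≈ 2.234.
|Δ from 2.414|: A 0.045; B 0.013; C 0.180.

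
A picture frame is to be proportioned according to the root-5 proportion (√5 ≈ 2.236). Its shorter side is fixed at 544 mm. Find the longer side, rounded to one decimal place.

root-5 ≈ 2.23607.
Longer side = 544 × 2.23607 ≈ 1216.422 → 1216.4 mm.

1216.4 mm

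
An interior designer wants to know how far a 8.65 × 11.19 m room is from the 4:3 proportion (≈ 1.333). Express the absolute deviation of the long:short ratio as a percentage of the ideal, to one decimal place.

Ratio = 11.19 / 8.65 ≈ 1.2936.
Ideal 4:3 ≈ 1.3333. |1.2936 − 1.3333| / 1.3333 ≈ 2.98% → 3.0%.

3.0%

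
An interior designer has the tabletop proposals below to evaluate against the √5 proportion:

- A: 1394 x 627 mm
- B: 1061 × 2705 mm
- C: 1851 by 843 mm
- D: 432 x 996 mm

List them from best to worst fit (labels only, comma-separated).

A, C, D, B

A: 1394/627 ≈ 2.223 → |2.223 − 2.236| = 0.013
B: 2705/1061 ≈ 2.549 → |2.549 − 2.236| = 0.313
C: 1851/843 ≈ 2.196 → |2.196 − 2.236| = 0.040
D: 996/432 ≈ 2.306 → |2.306 − 2.236| = 0.070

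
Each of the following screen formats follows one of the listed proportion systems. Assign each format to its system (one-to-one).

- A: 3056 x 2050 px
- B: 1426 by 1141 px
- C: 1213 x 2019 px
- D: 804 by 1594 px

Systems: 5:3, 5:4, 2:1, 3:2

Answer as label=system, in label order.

A = 3056/2050 ≈ 1.491 → 3:2 (1.500)
B = 1426/1141 ≈ 1.250 → 5:4 (1.250)
C = 2019/1213 ≈ 1.664 → 5:3 (1.667)
D = 1594/804 ≈ 1.983 → 2:1 (2.000)

A=3:2, B=5:4, C=5:3, D=2:1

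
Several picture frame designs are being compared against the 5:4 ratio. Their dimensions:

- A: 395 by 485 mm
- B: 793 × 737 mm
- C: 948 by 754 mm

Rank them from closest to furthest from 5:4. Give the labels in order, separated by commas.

A: 485/395 ≈ 1.228 → |1.228 − 1.250| = 0.022
B: 793/737 ≈ 1.076 → |1.076 − 1.250| = 0.174
C: 948/754 ≈ 1.257 → |1.257 − 1.250| = 0.007

C, A, B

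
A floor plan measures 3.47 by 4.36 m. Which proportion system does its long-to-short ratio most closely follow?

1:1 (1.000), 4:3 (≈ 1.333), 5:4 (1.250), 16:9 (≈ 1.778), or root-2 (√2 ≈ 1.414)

5:4

Ratio = 4.36 / 3.47 ≈ 1.256.
Distances: 1:1 1.000 (Δ 0.256); 4:3 1.333 (Δ 0.077); 5:4 1.250 (Δ 0.006); 16:9 1.778 (Δ 0.522); root-2 1.414 (Δ 0.158).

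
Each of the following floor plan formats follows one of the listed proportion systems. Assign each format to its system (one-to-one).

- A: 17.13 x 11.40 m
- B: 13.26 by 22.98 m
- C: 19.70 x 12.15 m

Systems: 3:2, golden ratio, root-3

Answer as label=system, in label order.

A = 17.13/11.40 ≈ 1.503 → 3:2 (1.500)
B = 22.98/13.26 ≈ 1.733 → root-3 (1.732)
C = 19.70/12.15 ≈ 1.621 → golden ratio (1.618)

A=3:2, B=root-3, C=golden ratio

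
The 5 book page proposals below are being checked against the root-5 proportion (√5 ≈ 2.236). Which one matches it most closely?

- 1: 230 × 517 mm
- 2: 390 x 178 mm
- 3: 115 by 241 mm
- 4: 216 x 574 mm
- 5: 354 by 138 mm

Ratios (long/short): 1 ≈ 2.248; 2 ≈ 2.191; 3 ≈ 2.096; 4 ≈ 2.657; 5 ≈ 2.565.
root-5 ≈ 2.236; option 1 is nearest (Δ 0.012).

1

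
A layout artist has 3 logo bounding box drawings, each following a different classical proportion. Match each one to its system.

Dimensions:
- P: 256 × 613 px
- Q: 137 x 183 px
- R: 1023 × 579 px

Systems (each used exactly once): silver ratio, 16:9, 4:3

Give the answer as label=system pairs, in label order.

P=silver ratio, Q=4:3, R=16:9

P = 613/256 ≈ 2.395 → silver ratio (2.414)
Q = 183/137 ≈ 1.336 → 4:3 (1.333)
R = 1023/579 ≈ 1.767 → 16:9 (1.778)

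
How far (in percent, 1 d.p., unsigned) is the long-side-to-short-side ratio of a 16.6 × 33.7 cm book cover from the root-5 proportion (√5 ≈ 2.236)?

Ratio = 33.7 / 16.6 ≈ 2.0301.
Ideal root-5 ≈ 2.2361. |2.0301 − 2.2361| / 2.2361 ≈ 9.21% → 9.2%.

9.2%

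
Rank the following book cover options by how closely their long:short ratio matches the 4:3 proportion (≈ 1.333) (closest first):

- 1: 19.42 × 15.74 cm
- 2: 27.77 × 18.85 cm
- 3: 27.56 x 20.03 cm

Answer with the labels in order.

Ratios: 1 = 19.42 / 15.74 ≈ 1.234; 2 = 27.77 / 18.85 ≈ 1.473; 3 = 27.56 / 20.03 ≈ 1.376.
|Δ from 1.333|: 1 0.099; 2 0.140; 3 0.043.

3, 1, 2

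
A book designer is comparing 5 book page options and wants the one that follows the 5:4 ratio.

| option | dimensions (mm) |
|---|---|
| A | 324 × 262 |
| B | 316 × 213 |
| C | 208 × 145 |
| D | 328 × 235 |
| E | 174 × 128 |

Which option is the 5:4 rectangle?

A

Ratios (long/short): A ≈ 1.237; B ≈ 1.484; C ≈ 1.434; D ≈ 1.396; E ≈ 1.359.
5:4 ≈ 1.250; option A is nearest (Δ 0.013).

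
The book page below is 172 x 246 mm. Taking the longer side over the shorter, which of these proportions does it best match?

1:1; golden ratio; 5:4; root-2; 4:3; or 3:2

root-2

246/172 ≈ 1.430. Nearest candidates are root-2 (1.414, off by 0.016) and 3:2 (1.500, off by 0.070).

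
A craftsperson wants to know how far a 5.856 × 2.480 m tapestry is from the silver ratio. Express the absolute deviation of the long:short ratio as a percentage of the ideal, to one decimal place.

2.2%

Ratio = 5.856 / 2.480 ≈ 2.3613.
Ideal silver ratio ≈ 2.4142. |2.3613 − 2.4142| / 2.4142 ≈ 2.19% → 2.2%.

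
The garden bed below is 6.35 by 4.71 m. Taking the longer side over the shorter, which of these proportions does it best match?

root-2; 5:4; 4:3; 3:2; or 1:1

6.35/4.71 ≈ 1.348. Nearest candidates are 4:3 (1.333, off by 0.015) and root-2 (1.414, off by 0.066).

4:3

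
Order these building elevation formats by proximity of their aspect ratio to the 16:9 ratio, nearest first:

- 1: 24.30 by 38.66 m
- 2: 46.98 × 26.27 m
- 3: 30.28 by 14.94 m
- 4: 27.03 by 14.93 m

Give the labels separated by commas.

2, 4, 1, 3

1: 38.66/24.30 ≈ 1.591 → |1.591 − 1.778| = 0.187
2: 46.98/26.27 ≈ 1.788 → |1.788 − 1.778| = 0.010
3: 30.28/14.94 ≈ 2.027 → |2.027 − 1.778| = 0.249
4: 27.03/14.93 ≈ 1.810 → |1.810 − 1.778| = 0.032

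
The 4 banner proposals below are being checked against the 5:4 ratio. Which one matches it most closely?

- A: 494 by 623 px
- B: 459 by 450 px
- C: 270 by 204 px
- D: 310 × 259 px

Ratios (long/short): A ≈ 1.261; B ≈ 1.020; C ≈ 1.324; D ≈ 1.197.
5:4 ≈ 1.250; option A is nearest (Δ 0.011).

A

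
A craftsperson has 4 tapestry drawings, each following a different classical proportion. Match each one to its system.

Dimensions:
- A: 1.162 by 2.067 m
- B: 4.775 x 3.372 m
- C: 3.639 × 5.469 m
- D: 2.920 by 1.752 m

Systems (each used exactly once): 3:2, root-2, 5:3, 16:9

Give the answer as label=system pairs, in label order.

A = 2.067/1.162 ≈ 1.779 → 16:9 (1.778)
B = 4.775/3.372 ≈ 1.416 → root-2 (1.414)
C = 5.469/3.639 ≈ 1.503 → 3:2 (1.500)
D = 2.920/1.752 ≈ 1.667 → 5:3 (1.667)

A=16:9, B=root-2, C=3:2, D=5:3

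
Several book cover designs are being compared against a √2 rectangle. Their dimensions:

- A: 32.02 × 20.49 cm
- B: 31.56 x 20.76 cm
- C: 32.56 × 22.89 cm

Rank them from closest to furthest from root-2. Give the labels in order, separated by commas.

C, B, A

A: 32.02/20.49 ≈ 1.563 → |1.563 − 1.414| = 0.149
B: 31.56/20.76 ≈ 1.520 → |1.520 − 1.414| = 0.106
C: 32.56/22.89 ≈ 1.422 → |1.422 − 1.414| = 0.008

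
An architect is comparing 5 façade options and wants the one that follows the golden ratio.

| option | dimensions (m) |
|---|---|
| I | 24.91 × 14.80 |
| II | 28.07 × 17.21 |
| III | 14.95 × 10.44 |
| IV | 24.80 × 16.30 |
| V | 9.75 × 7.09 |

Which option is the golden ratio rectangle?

II

Target golden ratio ≈ 1.618.
I: 1.683 (Δ0.065)  II: 1.631 (Δ0.013)  III: 1.432 (Δ0.186)  IV: 1.521 (Δ0.097)  V: 1.375 (Δ0.243)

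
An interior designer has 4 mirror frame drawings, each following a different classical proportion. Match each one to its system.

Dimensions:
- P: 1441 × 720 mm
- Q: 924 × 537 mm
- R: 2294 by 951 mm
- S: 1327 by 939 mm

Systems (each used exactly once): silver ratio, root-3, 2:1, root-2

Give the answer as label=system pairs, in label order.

P=2:1, Q=root-3, R=silver ratio, S=root-2

P = 1441/720 ≈ 2.001 → 2:1 (2.000)
Q = 924/537 ≈ 1.721 → root-3 (1.732)
R = 2294/951 ≈ 2.412 → silver ratio (2.414)
S = 1327/939 ≈ 1.413 → root-2 (1.414)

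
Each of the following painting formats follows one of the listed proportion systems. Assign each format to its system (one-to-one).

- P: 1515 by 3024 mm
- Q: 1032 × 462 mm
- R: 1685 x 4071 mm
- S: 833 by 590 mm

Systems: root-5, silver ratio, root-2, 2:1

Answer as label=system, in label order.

P=2:1, Q=root-5, R=silver ratio, S=root-2

Ratios: P ≈ 1.996; Q ≈ 2.234; R ≈ 2.416; S ≈ 1.412.
Targets: root-5 ≈ 2.236; silver ratio ≈ 2.414; root-2 ≈ 1.414; 2:1 ≈ 2.000.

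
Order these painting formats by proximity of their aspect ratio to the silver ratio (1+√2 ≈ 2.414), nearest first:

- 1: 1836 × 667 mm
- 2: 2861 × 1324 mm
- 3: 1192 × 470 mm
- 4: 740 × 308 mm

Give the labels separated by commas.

1: 1836/667 ≈ 2.753 → |2.753 − 2.414| = 0.339
2: 2861/1324 ≈ 2.161 → |2.161 − 2.414| = 0.253
3: 1192/470 ≈ 2.536 → |2.536 − 2.414| = 0.122
4: 740/308 ≈ 2.403 → |2.403 − 2.414| = 0.011

4, 3, 2, 1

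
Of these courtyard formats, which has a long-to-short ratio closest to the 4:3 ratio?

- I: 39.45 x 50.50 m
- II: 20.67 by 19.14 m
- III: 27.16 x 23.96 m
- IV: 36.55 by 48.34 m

IV

Target 4:3 ≈ 1.333.
I: 1.280 (Δ0.053)  II: 1.080 (Δ0.253)  III: 1.134 (Δ0.199)  IV: 1.323 (Δ0.010)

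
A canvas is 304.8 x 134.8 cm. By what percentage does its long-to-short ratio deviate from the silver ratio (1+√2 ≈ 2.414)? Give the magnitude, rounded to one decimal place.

6.3%

Ratio = 304.8 / 134.8 ≈ 2.2611.
Ideal silver ratio ≈ 2.4142. |2.2611 − 2.4142| / 2.4142 ≈ 6.34% → 6.3%.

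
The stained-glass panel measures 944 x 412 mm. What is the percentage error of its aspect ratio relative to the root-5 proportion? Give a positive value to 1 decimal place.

2.5%

Ratio = 944 / 412 ≈ 2.2913.
Ideal root-5 ≈ 2.2361. |2.2913 − 2.2361| / 2.2361 ≈ 2.47% → 2.5%.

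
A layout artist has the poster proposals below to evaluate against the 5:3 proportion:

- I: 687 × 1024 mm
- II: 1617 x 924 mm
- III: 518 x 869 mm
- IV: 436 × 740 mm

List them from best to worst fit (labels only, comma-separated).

III, IV, II, I

I: 1024/687 ≈ 1.491 → |1.491 − 1.667| = 0.176
II: 1617/924 ≈ 1.750 → |1.750 − 1.667| = 0.083
III: 869/518 ≈ 1.678 → |1.678 − 1.667| = 0.011
IV: 740/436 ≈ 1.697 → |1.697 − 1.667| = 0.030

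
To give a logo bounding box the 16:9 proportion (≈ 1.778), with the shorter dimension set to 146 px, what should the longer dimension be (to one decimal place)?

259.6 px

16:9 ≈ 1.77778.
Longer side = 146 × 1.77778 ≈ 259.556 → 259.6 px.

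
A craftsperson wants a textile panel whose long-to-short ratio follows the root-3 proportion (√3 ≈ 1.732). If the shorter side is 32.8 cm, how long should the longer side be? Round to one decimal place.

56.8 cm

root-3 ≈ 1.73205.
Longer side = 32.8 × 1.73205 ≈ 56.811 → 56.8 cm.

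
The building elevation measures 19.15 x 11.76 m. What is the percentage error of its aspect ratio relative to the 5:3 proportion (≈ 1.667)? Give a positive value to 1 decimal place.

2.3%

Ratio = 19.15 / 11.76 ≈ 1.6284.
Ideal 5:3 ≈ 1.6667. |1.6284 − 1.6667| / 1.6667 ≈ 2.30% → 2.3%.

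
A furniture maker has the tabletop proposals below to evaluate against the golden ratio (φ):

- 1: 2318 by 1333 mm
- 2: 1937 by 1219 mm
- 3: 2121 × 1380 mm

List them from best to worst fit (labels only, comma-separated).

2, 3, 1

1: 2318/1333 ≈ 1.739 → |1.739 − 1.618| = 0.121
2: 1937/1219 ≈ 1.589 → |1.589 − 1.618| = 0.029
3: 2121/1380 ≈ 1.537 → |1.537 − 1.618| = 0.081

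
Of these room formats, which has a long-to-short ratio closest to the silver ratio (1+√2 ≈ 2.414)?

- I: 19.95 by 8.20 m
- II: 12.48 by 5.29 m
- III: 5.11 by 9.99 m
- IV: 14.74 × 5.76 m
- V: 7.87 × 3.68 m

Target silver ratio ≈ 2.414.
I: 2.433 (Δ0.019)  II: 2.359 (Δ0.055)  III: 1.955 (Δ0.459)  IV: 2.559 (Δ0.145)  V: 2.139 (Δ0.275)

I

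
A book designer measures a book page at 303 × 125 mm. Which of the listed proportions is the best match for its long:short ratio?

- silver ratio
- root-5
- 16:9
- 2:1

silver ratio

Ratio = 303 / 125 ≈ 2.424.
Distances: silver ratio 2.414 (Δ 0.010); root-5 2.236 (Δ 0.188); 16:9 1.778 (Δ 0.646); 2:1 2.000 (Δ 0.424).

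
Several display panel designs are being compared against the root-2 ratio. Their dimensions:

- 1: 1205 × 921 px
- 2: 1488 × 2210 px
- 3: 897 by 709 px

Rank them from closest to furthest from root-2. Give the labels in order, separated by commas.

2, 1, 3

Ratios: 1 = 1205 / 921 ≈ 1.308; 2 = 2210 / 1488 ≈ 1.485; 3 = 897 / 709 ≈ 1.265.
|Δ from 1.414|: 1 0.106; 2 0.071; 3 0.149.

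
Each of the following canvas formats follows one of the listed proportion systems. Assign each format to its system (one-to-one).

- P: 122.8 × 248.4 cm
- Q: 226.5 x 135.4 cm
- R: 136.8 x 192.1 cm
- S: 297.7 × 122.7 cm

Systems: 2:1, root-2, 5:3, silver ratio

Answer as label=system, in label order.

P=2:1, Q=5:3, R=root-2, S=silver ratio

P = 248.4/122.8 ≈ 2.023 → 2:1 (2.000)
Q = 226.5/135.4 ≈ 1.673 → 5:3 (1.667)
R = 192.1/136.8 ≈ 1.404 → root-2 (1.414)
S = 297.7/122.7 ≈ 2.426 → silver ratio (2.414)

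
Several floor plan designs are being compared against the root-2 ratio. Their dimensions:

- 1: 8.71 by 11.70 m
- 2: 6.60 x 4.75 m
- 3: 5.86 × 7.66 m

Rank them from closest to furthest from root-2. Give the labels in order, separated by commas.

Ratios: 1 = 11.70 / 8.71 ≈ 1.343; 2 = 6.60 / 4.75 ≈ 1.389; 3 = 7.66 / 5.86 ≈ 1.307.
|Δ from 1.414|: 1 0.071; 2 0.025; 3 0.107.

2, 1, 3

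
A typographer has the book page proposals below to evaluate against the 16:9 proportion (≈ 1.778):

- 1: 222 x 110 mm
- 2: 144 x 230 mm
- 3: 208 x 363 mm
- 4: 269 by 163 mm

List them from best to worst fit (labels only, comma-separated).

1: 222/110 ≈ 2.018 → |2.018 − 1.778| = 0.240
2: 230/144 ≈ 1.597 → |1.597 − 1.778| = 0.181
3: 363/208 ≈ 1.745 → |1.745 − 1.778| = 0.033
4: 269/163 ≈ 1.650 → |1.650 − 1.778| = 0.128

3, 4, 2, 1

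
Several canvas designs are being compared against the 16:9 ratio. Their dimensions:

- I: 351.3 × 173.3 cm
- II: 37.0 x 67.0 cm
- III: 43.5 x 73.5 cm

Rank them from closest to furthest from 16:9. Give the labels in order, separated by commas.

Ratios: I = 351.3 / 173.3 ≈ 2.027; II = 67.0 / 37.0 ≈ 1.811; III = 73.5 / 43.5 ≈ 1.690.
|Δ from 1.778|: I 0.249; II 0.033; III 0.088.

II, III, I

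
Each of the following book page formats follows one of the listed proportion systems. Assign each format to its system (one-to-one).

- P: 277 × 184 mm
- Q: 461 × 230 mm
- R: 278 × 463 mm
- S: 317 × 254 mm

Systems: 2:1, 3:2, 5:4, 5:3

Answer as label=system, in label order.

Ratios: P ≈ 1.505; Q ≈ 2.004; R ≈ 1.665; S ≈ 1.248.
Targets: 2:1 ≈ 2.000; 3:2 ≈ 1.500; 5:4 ≈ 1.250; 5:3 ≈ 1.667.

P=3:2, Q=2:1, R=5:3, S=5:4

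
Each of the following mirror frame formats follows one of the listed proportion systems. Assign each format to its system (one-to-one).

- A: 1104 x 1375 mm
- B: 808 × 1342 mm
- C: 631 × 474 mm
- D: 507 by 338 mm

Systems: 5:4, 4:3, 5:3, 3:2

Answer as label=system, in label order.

A=5:4, B=5:3, C=4:3, D=3:2

Ratios: A ≈ 1.245; B ≈ 1.661; C ≈ 1.331; D ≈ 1.500.
Targets: 5:4 ≈ 1.250; 4:3 ≈ 1.333; 5:3 ≈ 1.667; 3:2 ≈ 1.500.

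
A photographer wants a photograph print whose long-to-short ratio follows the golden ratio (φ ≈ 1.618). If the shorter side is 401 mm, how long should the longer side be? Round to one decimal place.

648.8 mm

golden ratio ≈ 1.61803.
Longer side = 401 × 1.61803 ≈ 648.830 → 648.8 mm.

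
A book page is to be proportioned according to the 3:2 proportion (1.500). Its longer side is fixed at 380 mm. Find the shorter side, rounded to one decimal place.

3:2 = 1.50000.
Shorter side = 380 ÷ 1.50000 ≈ 253.333 → 253.3 mm.

253.3 mm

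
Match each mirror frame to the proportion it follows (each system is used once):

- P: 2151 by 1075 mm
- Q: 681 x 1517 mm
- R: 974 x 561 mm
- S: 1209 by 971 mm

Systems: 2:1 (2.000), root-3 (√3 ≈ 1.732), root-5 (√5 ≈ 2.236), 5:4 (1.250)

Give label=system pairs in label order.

P=2:1, Q=root-5, R=root-3, S=5:4

P = 2151/1075 ≈ 2.001 → 2:1 (2.000)
Q = 1517/681 ≈ 2.228 → root-5 (2.236)
R = 974/561 ≈ 1.736 → root-3 (1.732)
S = 1209/971 ≈ 1.245 → 5:4 (1.250)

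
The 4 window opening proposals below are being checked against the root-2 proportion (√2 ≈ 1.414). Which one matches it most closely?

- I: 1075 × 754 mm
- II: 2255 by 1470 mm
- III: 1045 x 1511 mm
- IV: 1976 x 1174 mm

Ratios (long/short): I ≈ 1.426; II ≈ 1.534; III ≈ 1.446; IV ≈ 1.683.
root-2 ≈ 1.414; option I is nearest (Δ 0.012).

I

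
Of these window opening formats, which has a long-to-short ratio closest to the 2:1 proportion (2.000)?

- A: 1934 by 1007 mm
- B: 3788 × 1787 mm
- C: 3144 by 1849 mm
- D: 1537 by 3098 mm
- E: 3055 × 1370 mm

D

Ratios (long/short): A ≈ 1.921; B ≈ 2.120; C ≈ 1.700; D ≈ 2.016; E ≈ 2.230.
2:1 ≈ 2.000; option D is nearest (Δ 0.016).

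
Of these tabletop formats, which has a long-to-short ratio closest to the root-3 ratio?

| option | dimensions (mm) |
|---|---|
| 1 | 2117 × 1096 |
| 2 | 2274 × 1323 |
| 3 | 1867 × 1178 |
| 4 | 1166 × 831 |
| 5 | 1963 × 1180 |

Target root-3 ≈ 1.732.
1: 1.932 (Δ0.200)  2: 1.719 (Δ0.013)  3: 1.585 (Δ0.147)  4: 1.403 (Δ0.329)  5: 1.664 (Δ0.068)

2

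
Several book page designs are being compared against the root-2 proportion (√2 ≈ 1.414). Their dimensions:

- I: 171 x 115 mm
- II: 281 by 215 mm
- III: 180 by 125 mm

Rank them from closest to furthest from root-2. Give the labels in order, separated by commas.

I: 171/115 ≈ 1.487 → |1.487 − 1.414| = 0.073
II: 281/215 ≈ 1.307 → |1.307 − 1.414| = 0.107
III: 180/125 ≈ 1.440 → |1.440 − 1.414| = 0.026

III, I, II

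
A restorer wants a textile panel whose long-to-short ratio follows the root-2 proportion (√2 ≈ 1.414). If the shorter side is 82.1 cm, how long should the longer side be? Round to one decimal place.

116.1 cm

root-2 ≈ 1.41421.
Longer side = 82.1 × 1.41421 ≈ 116.107 → 116.1 cm.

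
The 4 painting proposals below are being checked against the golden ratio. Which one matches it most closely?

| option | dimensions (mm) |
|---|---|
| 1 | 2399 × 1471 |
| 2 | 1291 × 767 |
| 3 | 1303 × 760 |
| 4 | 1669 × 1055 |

Target golden ratio ≈ 1.618.
1: 1.631 (Δ0.013)  2: 1.683 (Δ0.065)  3: 1.714 (Δ0.096)  4: 1.582 (Δ0.036)

1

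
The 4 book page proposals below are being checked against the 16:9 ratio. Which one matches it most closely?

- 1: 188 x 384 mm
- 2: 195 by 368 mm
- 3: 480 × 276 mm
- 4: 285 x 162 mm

4

Target 16:9 ≈ 1.778.
1: 2.043 (Δ0.265)  2: 1.887 (Δ0.109)  3: 1.739 (Δ0.039)  4: 1.759 (Δ0.019)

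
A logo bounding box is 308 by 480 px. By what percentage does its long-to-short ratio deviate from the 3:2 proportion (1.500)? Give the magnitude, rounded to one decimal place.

Ratio = 480 / 308 ≈ 1.5584.
Ideal 3:2 = 1.5000. |1.5584 − 1.5000| / 1.5000 ≈ 3.89% → 3.9%.

3.9%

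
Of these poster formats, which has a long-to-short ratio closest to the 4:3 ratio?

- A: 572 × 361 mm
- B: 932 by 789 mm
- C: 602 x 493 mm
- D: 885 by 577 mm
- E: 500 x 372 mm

E

Target 4:3 ≈ 1.333.
A: 1.584 (Δ0.251)  B: 1.181 (Δ0.152)  C: 1.221 (Δ0.112)  D: 1.534 (Δ0.201)  E: 1.344 (Δ0.011)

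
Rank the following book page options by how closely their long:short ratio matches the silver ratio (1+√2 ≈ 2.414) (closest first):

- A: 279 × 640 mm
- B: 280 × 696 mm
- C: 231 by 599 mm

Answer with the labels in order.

B, A, C

A: 640/279 ≈ 2.294 → |2.294 − 2.414| = 0.120
B: 696/280 ≈ 2.486 → |2.486 − 2.414| = 0.072
C: 599/231 ≈ 2.593 → |2.593 − 2.414| = 0.179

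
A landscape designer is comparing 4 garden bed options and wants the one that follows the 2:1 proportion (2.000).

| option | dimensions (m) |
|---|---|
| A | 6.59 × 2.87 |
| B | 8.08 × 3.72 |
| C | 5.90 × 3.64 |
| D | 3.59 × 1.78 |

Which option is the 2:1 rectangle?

D

Ratios (long/short): A ≈ 2.296; B ≈ 2.172; C ≈ 1.621; D ≈ 2.017.
2:1 ≈ 2.000; option D is nearest (Δ 0.017).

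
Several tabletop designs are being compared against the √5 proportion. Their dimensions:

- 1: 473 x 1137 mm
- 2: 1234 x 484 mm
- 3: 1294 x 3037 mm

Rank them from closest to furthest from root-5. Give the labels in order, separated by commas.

1: 1137/473 ≈ 2.404 → |2.404 − 2.236| = 0.168
2: 1234/484 ≈ 2.550 → |2.550 − 2.236| = 0.314
3: 3037/1294 ≈ 2.347 → |2.347 − 2.236| = 0.111

3, 1, 2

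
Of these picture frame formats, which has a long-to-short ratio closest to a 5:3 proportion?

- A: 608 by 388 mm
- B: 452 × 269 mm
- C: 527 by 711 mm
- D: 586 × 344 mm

Ratios (long/short): A ≈ 1.567; B ≈ 1.680; C ≈ 1.349; D ≈ 1.703.
5:3 ≈ 1.667; option B is nearest (Δ 0.013).

B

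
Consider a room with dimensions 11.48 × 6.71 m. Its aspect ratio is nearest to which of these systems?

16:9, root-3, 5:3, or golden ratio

root-3

Ratio = 11.48 / 6.71 ≈ 1.711.
Distances: 16:9 1.778 (Δ 0.067); root-3 1.732 (Δ 0.021); 5:3 1.667 (Δ 0.044); golden ratio 1.618 (Δ 0.093).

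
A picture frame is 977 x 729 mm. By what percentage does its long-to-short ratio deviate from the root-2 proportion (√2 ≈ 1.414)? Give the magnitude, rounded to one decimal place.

5.2%

Ratio = 977 / 729 ≈ 1.3402.
Ideal root-2 ≈ 1.4142. |1.3402 − 1.4142| / 1.4142 ≈ 5.23% → 5.2%.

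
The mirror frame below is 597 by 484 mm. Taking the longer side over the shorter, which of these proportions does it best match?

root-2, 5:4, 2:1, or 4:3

Ratio = 597 / 484 ≈ 1.233.
Distances: root-2 1.414 (Δ 0.181); 5:4 1.250 (Δ 0.017); 2:1 2.000 (Δ 0.767); 4:3 1.333 (Δ 0.100).

5:4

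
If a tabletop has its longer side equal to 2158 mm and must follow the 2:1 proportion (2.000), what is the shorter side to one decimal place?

2:1 = 2.00000.
Shorter side = 2158 ÷ 2.00000 ≈ 1079.000 → 1079.0 mm.

1079.0 mm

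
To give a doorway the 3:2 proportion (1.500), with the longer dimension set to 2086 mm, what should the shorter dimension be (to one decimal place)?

3:2 = 1.50000.
Shorter side = 2086 ÷ 1.50000 ≈ 1390.667 → 1390.7 mm.

1390.7 mm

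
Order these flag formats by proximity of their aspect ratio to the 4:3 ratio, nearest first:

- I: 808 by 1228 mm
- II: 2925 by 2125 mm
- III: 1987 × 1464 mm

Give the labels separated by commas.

III, II, I

I: 1228/808 ≈ 1.520 → |1.520 − 1.333| = 0.187
II: 2925/2125 ≈ 1.376 → |1.376 − 1.333| = 0.043
III: 1987/1464 ≈ 1.357 → |1.357 − 1.333| = 0.024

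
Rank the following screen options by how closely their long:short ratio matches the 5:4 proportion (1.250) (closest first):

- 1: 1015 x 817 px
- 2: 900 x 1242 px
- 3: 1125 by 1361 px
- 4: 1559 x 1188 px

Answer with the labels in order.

1, 3, 4, 2

Ratios: 1 = 1015 / 817 ≈ 1.242; 2 = 1242 / 900 ≈ 1.380; 3 = 1361 / 1125 ≈ 1.210; 4 = 1559 / 1188 ≈ 1.312.
|Δ from 1.250|: 1 0.008; 2 0.130; 3 0.040; 4 0.062.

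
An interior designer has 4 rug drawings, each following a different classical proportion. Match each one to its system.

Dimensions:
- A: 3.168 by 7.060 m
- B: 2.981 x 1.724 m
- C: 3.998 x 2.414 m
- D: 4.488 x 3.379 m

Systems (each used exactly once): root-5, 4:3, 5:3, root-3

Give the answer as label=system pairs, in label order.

Ratios: A ≈ 2.229; B ≈ 1.729; C ≈ 1.656; D ≈ 1.328.
Targets: root-5 ≈ 2.236; 4:3 ≈ 1.333; 5:3 ≈ 1.667; root-3 ≈ 1.732.

A=root-5, B=root-3, C=5:3, D=4:3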